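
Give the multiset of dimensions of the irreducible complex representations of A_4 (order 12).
Dimensions: 1, 1, 1, 3

Why: There are 4 irreducibles (= number of conjugacy classes). Their dimensions d_i satisfy sum d_i^2 = |G| = 12: 1 + 1 + 1 + 9 = 12.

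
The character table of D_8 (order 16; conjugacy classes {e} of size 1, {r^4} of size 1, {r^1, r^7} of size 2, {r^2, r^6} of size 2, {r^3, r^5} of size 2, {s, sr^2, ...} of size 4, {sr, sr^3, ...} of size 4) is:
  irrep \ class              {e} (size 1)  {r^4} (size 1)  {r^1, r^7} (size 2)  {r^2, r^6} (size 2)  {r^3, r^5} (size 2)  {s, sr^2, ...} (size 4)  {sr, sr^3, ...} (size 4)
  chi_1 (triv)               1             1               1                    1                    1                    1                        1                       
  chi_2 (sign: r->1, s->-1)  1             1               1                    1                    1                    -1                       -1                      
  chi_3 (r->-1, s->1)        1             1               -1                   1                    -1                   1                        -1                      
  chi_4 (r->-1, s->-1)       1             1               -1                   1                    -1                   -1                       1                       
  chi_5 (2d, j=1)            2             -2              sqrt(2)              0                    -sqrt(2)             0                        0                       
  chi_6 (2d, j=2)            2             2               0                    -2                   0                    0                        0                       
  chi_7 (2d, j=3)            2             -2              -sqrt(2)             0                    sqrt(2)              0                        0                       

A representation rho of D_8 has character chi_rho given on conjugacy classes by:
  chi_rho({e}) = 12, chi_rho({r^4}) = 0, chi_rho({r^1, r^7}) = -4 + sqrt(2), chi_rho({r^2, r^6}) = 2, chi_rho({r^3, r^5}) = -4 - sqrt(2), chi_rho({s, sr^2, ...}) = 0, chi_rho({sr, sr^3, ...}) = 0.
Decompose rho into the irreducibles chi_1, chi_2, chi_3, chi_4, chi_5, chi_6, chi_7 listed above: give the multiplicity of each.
Multiplicities: chi_1: 0, chi_2: 0, chi_3: 2, chi_4: 2, chi_5: 2, chi_6: 1, chi_7: 1.

Argument: Use <chi_rho, chi> = (1/|G|) sum_C |C| * chi_rho(C) * conj(chi(C)) with |G| = 16 for each irreducible chi in the table:
  <chi_rho, chi_1> = (1/16)[1*(12)*conj(1) + 1*(0)*conj(1) + 2*(-4 + sqrt(2))*conj(1) + 2*(2)*conj(1) + 2*(-4 - sqrt(2))*conj(1) + 4*(0)*conj(1) + 4*(0)*conj(1)]
      = (1/16)[(12) + (0) + (-8 + 2*sqrt(2)) + (4) + (-8 - 2*sqrt(2)) + (0) + (0)] = 0/16 = 0
  <chi_rho, chi_2> = (1/16)[1*(12)*conj(1) + 1*(0)*conj(1) + 2*(-4 + sqrt(2))*conj(1) + 2*(2)*conj(1) + 2*(-4 - sqrt(2))*conj(1) + 4*(0)*conj(-1) + 4*(0)*conj(-1)]
      = (1/16)[(12) + (0) + (-8 + 2*sqrt(2)) + (4) + (-8 - 2*sqrt(2)) + (0) + (0)] = 0/16 = 0
  <chi_rho, chi_3> = (1/16)[1*(12)*conj(1) + 1*(0)*conj(1) + 2*(-4 + sqrt(2))*conj(-1) + 2*(2)*conj(1) + 2*(-4 - sqrt(2))*conj(-1) + 4*(0)*conj(1) + 4*(0)*conj(-1)]
      = (1/16)[(12) + (0) + (8 - 2*sqrt(2)) + (4) + (2*sqrt(2) + 8) + (0) + (0)] = 32/16 = 2
  <chi_rho, chi_4> = (1/16)[1*(12)*conj(1) + 1*(0)*conj(1) + 2*(-4 + sqrt(2))*conj(-1) + 2*(2)*conj(1) + 2*(-4 - sqrt(2))*conj(-1) + 4*(0)*conj(-1) + 4*(0)*conj(1)]
      = (1/16)[(12) + (0) + (8 - 2*sqrt(2)) + (4) + (2*sqrt(2) + 8) + (0) + (0)] = 32/16 = 2
  <chi_rho, chi_5> = (1/16)[1*(12)*conj(2) + 1*(0)*conj(-2) + 2*(-4 + sqrt(2))*conj(sqrt(2)) + 2*(2)*conj(0) + 2*(-4 - sqrt(2))*conj(-sqrt(2)) + 4*(0)*conj(0) + 4*(0)*conj(0)]
      = (1/16)[(24) + (0) + (4 - 8*sqrt(2)) + (0) + (4 + 8*sqrt(2)) + (0) + (0)] = 32/16 = 2
  <chi_rho, chi_6> = (1/16)[1*(12)*conj(2) + 1*(0)*conj(2) + 2*(-4 + sqrt(2))*conj(0) + 2*(2)*conj(-2) + 2*(-4 - sqrt(2))*conj(0) + 4*(0)*conj(0) + 4*(0)*conj(0)]
      = (1/16)[(24) + (0) + (0) + (-8) + (0) + (0) + (0)] = 16/16 = 1
  <chi_rho, chi_7> = (1/16)[1*(12)*conj(2) + 1*(0)*conj(-2) + 2*(-4 + sqrt(2))*conj(-sqrt(2)) + 2*(2)*conj(0) + 2*(-4 - sqrt(2))*conj(sqrt(2)) + 4*(0)*conj(0) + 4*(0)*conj(0)]
      = (1/16)[(24) + (0) + (-4 + 8*sqrt(2)) + (0) + (-8*sqrt(2) - 4) + (0) + (0)] = 16/16 = 1
Dimension check: dim(rho) = sum (mult * dim) = 0*1 + 0*1 + 2*1 + 2*1 + 2*2 + 1*2 + 1*2 = 12 = chi_rho(e) = 12.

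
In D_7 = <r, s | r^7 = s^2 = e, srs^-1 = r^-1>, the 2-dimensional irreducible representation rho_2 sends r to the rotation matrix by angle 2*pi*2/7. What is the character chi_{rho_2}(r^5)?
chi_{rho_2}(r^5) = 2*cos(2*pi*2*5/7) = -2*cos(pi/7)

Reasoning: rho_2(r^5) is rotation by angle 2*pi*2*5/7, whose trace is 2*cos(2*pi*2*5/7) = -2*cos(pi/7).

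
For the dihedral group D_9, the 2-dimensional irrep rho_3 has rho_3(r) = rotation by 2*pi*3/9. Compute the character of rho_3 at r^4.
chi_{rho_3}(r^4) = 2*cos(2*pi*3*4/9) = -1

Solution. rho_3(r^4) is rotation by angle 2*pi*3*4/9, whose trace is 2*cos(2*pi*3*4/9) = -1.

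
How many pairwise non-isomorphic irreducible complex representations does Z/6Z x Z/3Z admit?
18

The number of irreducible complex representations of a finite group equals its number of conjugacy classes. Z/6Z x Z/3Z is abelian of order 18, so every element is its own conjugacy class: 18 classes, so Z/6Z x Z/3Z (order 18) has exactly 18 irreducible complex representations.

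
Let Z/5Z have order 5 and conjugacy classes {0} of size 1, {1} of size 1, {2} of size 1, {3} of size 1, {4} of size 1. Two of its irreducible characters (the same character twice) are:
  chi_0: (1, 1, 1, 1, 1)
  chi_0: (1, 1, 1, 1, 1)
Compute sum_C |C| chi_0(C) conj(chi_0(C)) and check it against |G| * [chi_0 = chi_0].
Sum = 5 = |G| = 5; so <chi_0, chi_0> = 1 (norm-1 confirms irreducibility).

Explanation: Compute term by term over conjugacy classes (|C| * chi_0(C) * conj(chi_0(C))):
  1*(1)*conj(1) + 1*(1)*conj(1) + 1*(1)*conj(1) + 1*(1)*conj(1) + 1*(1)*conj(1)
  = (1) + (1) + (1) + (1) + (1)
  = 5.
(Exp terms are combined using exp(i*s)*conj(exp(i*t)) = exp(i*(s-t)), and sums of them are collapsed using the identity that for every m > 1 the m distinct m-th roots of unity sum to 0, e.g. 1 + exp(2*I*pi/3) + exp(-2*I*pi/3) = 0.)
Dividing by |G| = 5 gives 5/5 = 1, matching the row-orthogonality relation <chi_0, chi_0> = [chi_0 = chi_0].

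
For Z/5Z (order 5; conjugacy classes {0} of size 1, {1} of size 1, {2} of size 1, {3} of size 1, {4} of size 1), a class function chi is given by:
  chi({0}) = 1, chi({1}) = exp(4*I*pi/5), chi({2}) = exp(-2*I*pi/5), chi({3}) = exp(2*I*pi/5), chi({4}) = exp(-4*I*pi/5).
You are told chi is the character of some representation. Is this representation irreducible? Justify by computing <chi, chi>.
Irreducible: <chi, chi> = 1.

Working: <chi, chi> = (1/|G|) sum_C |C| * |chi(C)|^2 = (1/5)[1*|1|^2 + 1*|exp(4*I*pi/5)|^2 + 1*|exp(-2*I*pi/5)|^2 + 1*|exp(2*I*pi/5)|^2 + 1*|exp(-4*I*pi/5)|^2]
  = (1/5)[(1) + (1) + (1) + (1) + (1)] = 5/5 = 1.
(Exp terms are combined using exp(i*s)*conj(exp(i*t)) = exp(i*(s-t)), and sums of them are collapsed using the identity that for every m > 1 the m distinct m-th roots of unity sum to 0, e.g. 1 + exp(2*I*pi/3) + exp(-2*I*pi/3) = 0.)
A character is irreducible iff <chi, chi> = 1, so this representation is irreducible.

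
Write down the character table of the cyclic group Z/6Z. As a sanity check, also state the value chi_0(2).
Character table of Z/6Z (irreps indexed chi_0,...,chi_5 with chi_k(m) = zeta_6^(k*m), zeta_6 = exp(2*pi*i/6)):
  irrep \ class  {0} (size 1)  {1} (size 1)    {2} (size 1)    {3} (size 1)  {4} (size 1)    {5} (size 1)  
  chi_0          1             1               1               1             1               1             
  chi_1          1             exp(I*pi/3)     exp(2*I*pi/3)   -1            exp(-2*I*pi/3)  exp(-I*pi/3)  
  chi_2          1             exp(2*I*pi/3)   exp(-2*I*pi/3)  1             exp(2*I*pi/3)   exp(-2*I*pi/3)
  chi_3          1             -1              1               -1            1               -1            
  chi_4          1             exp(-2*I*pi/3)  exp(2*I*pi/3)   1             exp(-2*I*pi/3)  exp(2*I*pi/3) 
  chi_5          1             exp(-I*pi/3)    exp(-2*I*pi/3)  -1            exp(2*I*pi/3)   exp(I*pi/3)   

Spot check: chi_0(2) = zeta_6^(0*2) = zeta_6^0 = 1.

Derivation: Z/6Z is abelian, so all 6 irreducible complex representations are 1-dimensional. They are given by chi_k(m) = zeta_6^(k*m) for k = 0,...,5. Row orthogonality: sum_m chi_k(m) conj(chi_l(m)) = 6 * [k = l].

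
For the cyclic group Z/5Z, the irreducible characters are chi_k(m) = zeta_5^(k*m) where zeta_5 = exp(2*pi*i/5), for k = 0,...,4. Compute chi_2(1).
chi_2(1) = zeta_5^2 = exp(4*I*pi/5)

chi_2(1) = zeta_5^(2*1) = zeta_5^2. Since zeta_5^5 = 1, this equals zeta_5^2 = exp(2*pi*i*2/5) = exp(4*I*pi/5).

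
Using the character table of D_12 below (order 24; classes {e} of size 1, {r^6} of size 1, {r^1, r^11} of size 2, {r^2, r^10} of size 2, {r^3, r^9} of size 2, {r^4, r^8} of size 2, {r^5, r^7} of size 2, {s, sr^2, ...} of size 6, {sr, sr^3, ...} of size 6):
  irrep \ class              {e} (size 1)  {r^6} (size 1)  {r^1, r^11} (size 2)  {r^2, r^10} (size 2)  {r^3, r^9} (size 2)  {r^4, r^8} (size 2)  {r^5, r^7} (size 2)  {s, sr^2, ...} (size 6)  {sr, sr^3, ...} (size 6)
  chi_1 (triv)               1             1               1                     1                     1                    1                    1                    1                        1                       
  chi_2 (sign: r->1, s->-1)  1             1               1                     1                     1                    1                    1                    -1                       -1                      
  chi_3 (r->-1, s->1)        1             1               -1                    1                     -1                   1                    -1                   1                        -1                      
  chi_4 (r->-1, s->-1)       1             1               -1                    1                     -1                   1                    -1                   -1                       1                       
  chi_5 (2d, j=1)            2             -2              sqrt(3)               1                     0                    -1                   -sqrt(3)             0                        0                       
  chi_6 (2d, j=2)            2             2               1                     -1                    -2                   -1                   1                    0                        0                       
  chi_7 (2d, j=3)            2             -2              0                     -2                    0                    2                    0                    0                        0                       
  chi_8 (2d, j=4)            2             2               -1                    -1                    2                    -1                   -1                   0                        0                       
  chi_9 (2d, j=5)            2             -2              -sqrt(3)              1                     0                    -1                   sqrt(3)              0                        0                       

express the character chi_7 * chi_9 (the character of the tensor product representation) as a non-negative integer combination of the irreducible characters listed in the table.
chi_7 tensor chi_9 = chi_6 + chi_8 (all other irreducibles have multiplicity 0).

The character of a tensor product is the pointwise product (chi_7 * chi_9)(C) = chi_7(C) * chi_9(C):
  {e}: (2)*(2), {r^6}: (-2)*(-2), {r^1, r^11}: (0)*(-sqrt(3)), {r^2, r^10}: (-2)*(1), {r^3, r^9}: (0)*(0), {r^4, r^8}: (2)*(-1), {r^5, r^7}: (0)*(sqrt(3)), {s, sr^2, ...}: (0)*(0), {sr, sr^3, ...}: (0)*(0)
so (chi_7 * chi_9) takes values
  {e} -> 4, {r^6} -> 4, {r^1, r^11} -> 0, {r^2, r^10} -> -2, {r^3, r^9} -> 0, {r^4, r^8} -> -2, {r^5, r^7} -> 0, {s, sr^2, ...} -> 0, {sr, sr^3, ...} -> 0.
Now take the inner product of this character with each irreducible chi from the table, <chi_7*chi_9, chi> = (1/24) sum_C |C| (chi_7*chi_9)(C) conj(chi(C)):
  <chi_7*chi_9, chi_1> = (1/24)[1*(4)*conj(1) + 1*(4)*conj(1) + 2*(0)*conj(1) + 2*(-2)*conj(1) + 2*(0)*conj(1) + 2*(-2)*conj(1) + 2*(0)*conj(1) + 6*(0)*conj(1) + 6*(0)*conj(1)]
      = (1/24)[(4) + (4) + (0) + (-4) + (0) + (-4) + (0) + (0) + (0)] = 0/24 = 0
  <chi_7*chi_9, chi_2> = (1/24)[1*(4)*conj(1) + 1*(4)*conj(1) + 2*(0)*conj(1) + 2*(-2)*conj(1) + 2*(0)*conj(1) + 2*(-2)*conj(1) + 2*(0)*conj(1) + 6*(0)*conj(-1) + 6*(0)*conj(-1)]
      = (1/24)[(4) + (4) + (0) + (-4) + (0) + (-4) + (0) + (0) + (0)] = 0/24 = 0
  <chi_7*chi_9, chi_3> = (1/24)[1*(4)*conj(1) + 1*(4)*conj(1) + 2*(0)*conj(-1) + 2*(-2)*conj(1) + 2*(0)*conj(-1) + 2*(-2)*conj(1) + 2*(0)*conj(-1) + 6*(0)*conj(1) + 6*(0)*conj(-1)]
      = (1/24)[(4) + (4) + (0) + (-4) + (0) + (-4) + (0) + (0) + (0)] = 0/24 = 0
  <chi_7*chi_9, chi_4> = (1/24)[1*(4)*conj(1) + 1*(4)*conj(1) + 2*(0)*conj(-1) + 2*(-2)*conj(1) + 2*(0)*conj(-1) + 2*(-2)*conj(1) + 2*(0)*conj(-1) + 6*(0)*conj(-1) + 6*(0)*conj(1)]
      = (1/24)[(4) + (4) + (0) + (-4) + (0) + (-4) + (0) + (0) + (0)] = 0/24 = 0
  <chi_7*chi_9, chi_5> = (1/24)[1*(4)*conj(2) + 1*(4)*conj(-2) + 2*(0)*conj(sqrt(3)) + 2*(-2)*conj(1) + 2*(0)*conj(0) + 2*(-2)*conj(-1) + 2*(0)*conj(-sqrt(3)) + 6*(0)*conj(0) + 6*(0)*conj(0)]
      = (1/24)[(8) + (-8) + (0) + (-4) + (0) + (4) + (0) + (0) + (0)] = 0/24 = 0
  <chi_7*chi_9, chi_6> = (1/24)[1*(4)*conj(2) + 1*(4)*conj(2) + 2*(0)*conj(1) + 2*(-2)*conj(-1) + 2*(0)*conj(-2) + 2*(-2)*conj(-1) + 2*(0)*conj(1) + 6*(0)*conj(0) + 6*(0)*conj(0)]
      = (1/24)[(8) + (8) + (0) + (4) + (0) + (4) + (0) + (0) + (0)] = 24/24 = 1
  <chi_7*chi_9, chi_7> = (1/24)[1*(4)*conj(2) + 1*(4)*conj(-2) + 2*(0)*conj(0) + 2*(-2)*conj(-2) + 2*(0)*conj(0) + 2*(-2)*conj(2) + 2*(0)*conj(0) + 6*(0)*conj(0) + 6*(0)*conj(0)]
      = (1/24)[(8) + (-8) + (0) + (8) + (0) + (-8) + (0) + (0) + (0)] = 0/24 = 0
  <chi_7*chi_9, chi_8> = (1/24)[1*(4)*conj(2) + 1*(4)*conj(2) + 2*(0)*conj(-1) + 2*(-2)*conj(-1) + 2*(0)*conj(2) + 2*(-2)*conj(-1) + 2*(0)*conj(-1) + 6*(0)*conj(0) + 6*(0)*conj(0)]
      = (1/24)[(8) + (8) + (0) + (4) + (0) + (4) + (0) + (0) + (0)] = 24/24 = 1
  <chi_7*chi_9, chi_9> = (1/24)[1*(4)*conj(2) + 1*(4)*conj(-2) + 2*(0)*conj(-sqrt(3)) + 2*(-2)*conj(1) + 2*(0)*conj(0) + 2*(-2)*conj(-1) + 2*(0)*conj(sqrt(3)) + 6*(0)*conj(0) + 6*(0)*conj(0)]
      = (1/24)[(8) + (-8) + (0) + (-4) + (0) + (4) + (0) + (0) + (0)] = 0/24 = 0
Hence the multiplicities are chi_6: 1, chi_8: 1. Dimension check: dim(chi_7)*dim(chi_9) = 2*2 = 4 and sum (mult * dim) = 1*2 + 1*2 = 4.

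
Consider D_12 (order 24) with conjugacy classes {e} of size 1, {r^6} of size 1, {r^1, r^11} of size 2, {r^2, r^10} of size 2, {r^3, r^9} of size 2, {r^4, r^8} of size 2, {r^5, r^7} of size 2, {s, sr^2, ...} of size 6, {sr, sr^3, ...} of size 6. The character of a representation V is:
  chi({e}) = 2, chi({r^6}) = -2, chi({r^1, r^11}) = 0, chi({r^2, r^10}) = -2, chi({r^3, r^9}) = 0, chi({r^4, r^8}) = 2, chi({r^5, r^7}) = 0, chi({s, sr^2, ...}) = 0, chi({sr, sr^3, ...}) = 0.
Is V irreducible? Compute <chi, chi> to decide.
Irreducible: <chi, chi> = 1.

Proof sketch: <chi, chi> = (1/|G|) sum_C |C| * |chi(C)|^2 = (1/24)[1*|2|^2 + 1*|-2|^2 + 2*|0|^2 + 2*|-2|^2 + 2*|0|^2 + 2*|2|^2 + 2*|0|^2 + 6*|0|^2 + 6*|0|^2]
  = (1/24)[(4) + (4) + (0) + (8) + (0) + (8) + (0) + (0) + (0)] = 24/24 = 1.
A character is irreducible iff <chi, chi> = 1, so this representation is irreducible.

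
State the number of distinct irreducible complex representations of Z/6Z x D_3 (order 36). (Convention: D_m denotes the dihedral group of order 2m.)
18

Solution. The number of irreducible complex representations of a finite group equals its number of conjugacy classes. For a direct product, #classes(G x H) = #classes(G) * #classes(H). Z/6Z has 6 classes (abelian), D_3 has 3 classes, so 6 * 3 = 18, so Z/6Z x D_3 (order 36) has exactly 18 irreducible complex representations.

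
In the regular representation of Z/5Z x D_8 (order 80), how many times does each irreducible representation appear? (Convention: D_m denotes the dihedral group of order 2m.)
Each irreducible V_i of dimension d_i appears with multiplicity d_i, i.e. rho_reg = (direct sum over all irreducibles V_i) d_i V_i. The irreducible dimensions for Z/5Z x D_8 are 1, 1, 1, 1, 1, 1, 1, 1, 1, 1, 1, 1, 1, 1, 1, 1, 1, 1, 1, 1, 2, 2, 2, 2, 2, 2, 2, 2, 2, 2, 2, 2, 2, 2, 2: 20 irreducibles of dimension 1, each with multiplicity 1; 15 irreducibles of dimension 2, each with multiplicity 2. Total dimension 20*1*1 + 15*2*2 = 80 = |G|.

Justification: General theorem: in the regular representation of a finite group G, each irreducible appears with multiplicity equal to its dimension. Check: dim(rho_reg) = sum d_i^2 = 1 + 1 + 1 + 1 + 1 + 1 + 1 + 1 + 1 + 1 + 1 + 1 + 1 + 1 + 1 + 1 + 1 + 1 + 1 + 1 + 4 + 4 + 4 + 4 + 4 + 4 + 4 + 4 + 4 + 4 + 4 + 4 + 4 + 4 + 4 = 80 = |G|.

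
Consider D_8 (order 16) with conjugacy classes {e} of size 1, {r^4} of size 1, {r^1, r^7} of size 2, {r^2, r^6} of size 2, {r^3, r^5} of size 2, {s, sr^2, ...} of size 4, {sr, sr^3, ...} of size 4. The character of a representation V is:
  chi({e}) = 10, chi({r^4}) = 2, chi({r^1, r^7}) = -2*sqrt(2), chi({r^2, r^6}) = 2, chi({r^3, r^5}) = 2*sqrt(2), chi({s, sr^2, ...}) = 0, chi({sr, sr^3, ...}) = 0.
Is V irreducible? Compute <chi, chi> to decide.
Not irreducible (reducible): <chi, chi> = 9 > 1.

Justification: <chi, chi> = (1/|G|) sum_C |C| * |chi(C)|^2 = (1/16)[1*|10|^2 + 1*|2|^2 + 2*|-2*sqrt(2)|^2 + 2*|2|^2 + 2*|2*sqrt(2)|^2 + 4*|0|^2 + 4*|0|^2]
  = (1/16)[(100) + (4) + (16) + (8) + (16) + (0) + (0)] = 144/16 = 9.
A character is irreducible iff <chi, chi> = 1, so this representation is reducible.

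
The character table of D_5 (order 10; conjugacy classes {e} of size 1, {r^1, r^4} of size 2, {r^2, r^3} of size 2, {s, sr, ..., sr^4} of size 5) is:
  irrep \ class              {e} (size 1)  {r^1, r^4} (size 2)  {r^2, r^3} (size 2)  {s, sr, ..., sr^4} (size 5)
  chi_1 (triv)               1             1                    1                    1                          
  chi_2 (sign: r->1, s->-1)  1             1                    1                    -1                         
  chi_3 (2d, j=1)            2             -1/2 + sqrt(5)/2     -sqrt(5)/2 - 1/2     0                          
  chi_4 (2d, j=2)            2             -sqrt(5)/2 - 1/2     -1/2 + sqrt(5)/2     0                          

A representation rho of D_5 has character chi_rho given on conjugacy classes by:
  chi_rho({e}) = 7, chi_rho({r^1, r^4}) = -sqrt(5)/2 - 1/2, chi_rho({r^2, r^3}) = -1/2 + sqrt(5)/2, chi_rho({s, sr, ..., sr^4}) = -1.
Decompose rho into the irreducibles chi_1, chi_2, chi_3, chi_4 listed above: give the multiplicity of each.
Multiplicities: chi_1: 0, chi_2: 1, chi_3: 1, chi_4: 2.

Derivation: Use <chi_rho, chi> = (1/|G|) sum_C |C| * chi_rho(C) * conj(chi(C)) with |G| = 10 for each irreducible chi in the table:
  <chi_rho, chi_1> = (1/10)[1*(7)*conj(1) + 2*(-sqrt(5)/2 - 1/2)*conj(1) + 2*(-1/2 + sqrt(5)/2)*conj(1) + 5*(-1)*conj(1)]
      = (1/10)[(7) + (-sqrt(5) - 1) + (-1 + sqrt(5)) + (-5)] = 0/10 = 0
  <chi_rho, chi_2> = (1/10)[1*(7)*conj(1) + 2*(-sqrt(5)/2 - 1/2)*conj(1) + 2*(-1/2 + sqrt(5)/2)*conj(1) + 5*(-1)*conj(-1)]
      = (1/10)[(7) + (-sqrt(5) - 1) + (-1 + sqrt(5)) + (5)] = 10/10 = 1
  <chi_rho, chi_3> = (1/10)[1*(7)*conj(2) + 2*(-sqrt(5)/2 - 1/2)*conj(-1/2 + sqrt(5)/2) + 2*(-1/2 + sqrt(5)/2)*conj(-sqrt(5)/2 - 1/2) + 5*(-1)*conj(0)]
      = (1/10)[(14) + (-2) + (-2) + (0)] = 10/10 = 1
  <chi_rho, chi_4> = (1/10)[1*(7)*conj(2) + 2*(-sqrt(5)/2 - 1/2)*conj(-sqrt(5)/2 - 1/2) + 2*(-1/2 + sqrt(5)/2)*conj(-1/2 + sqrt(5)/2) + 5*(-1)*conj(0)]
      = (1/10)[(14) + (sqrt(5) + 3) + (3 - sqrt(5)) + (0)] = 20/10 = 2
Dimension check: dim(rho) = sum (mult * dim) = 0*1 + 1*1 + 1*2 + 2*2 = 7 = chi_rho(e) = 7.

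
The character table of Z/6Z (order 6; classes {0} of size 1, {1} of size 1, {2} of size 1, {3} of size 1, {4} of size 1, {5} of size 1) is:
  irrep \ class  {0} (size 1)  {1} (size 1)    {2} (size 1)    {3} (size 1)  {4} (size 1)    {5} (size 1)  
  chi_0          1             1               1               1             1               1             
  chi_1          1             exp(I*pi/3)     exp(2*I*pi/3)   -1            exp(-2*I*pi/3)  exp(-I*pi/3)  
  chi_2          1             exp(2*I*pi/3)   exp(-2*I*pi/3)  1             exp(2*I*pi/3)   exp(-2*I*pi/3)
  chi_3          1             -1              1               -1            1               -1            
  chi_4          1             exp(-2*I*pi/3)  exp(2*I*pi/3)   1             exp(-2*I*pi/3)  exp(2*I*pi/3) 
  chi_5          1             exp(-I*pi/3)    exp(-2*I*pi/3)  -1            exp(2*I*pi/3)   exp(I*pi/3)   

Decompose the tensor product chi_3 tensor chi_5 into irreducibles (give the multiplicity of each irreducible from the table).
chi_3 tensor chi_5 = chi_2 (all other irreducibles have multiplicity 0).

Explanation: The character of a tensor product is the pointwise product (chi_3 * chi_5)(C) = chi_3(C) * chi_5(C):
  {0}: (1)*(1), {1}: (-1)*(exp(-I*pi/3)), {2}: (1)*(exp(-2*I*pi/3)), {3}: (-1)*(-1), {4}: (1)*(exp(2*I*pi/3)), {5}: (-1)*(exp(I*pi/3))
so (chi_3 * chi_5) takes values
  {0} -> 1, {1} -> -exp(-I*pi/3), {2} -> exp(-2*I*pi/3), {3} -> 1, {4} -> exp(2*I*pi/3), {5} -> -exp(I*pi/3).
Now take the inner product of this character with each irreducible chi from the table, <chi_3*chi_5, chi> = (1/6) sum_C |C| (chi_3*chi_5)(C) conj(chi(C)):
  <chi_3*chi_5, chi_0> = (1/6)[1*(1)*conj(1) + 1*(-exp(-I*pi/3))*conj(1) + 1*(exp(-2*I*pi/3))*conj(1) + 1*(1)*conj(1) + 1*(exp(2*I*pi/3))*conj(1) + 1*(-exp(I*pi/3))*conj(1)]
      = (1/6)[(1) + (-exp(-I*pi/3)) + (exp(-2*I*pi/3)) + (1) + (exp(2*I*pi/3)) + (-exp(I*pi/3))] = 0/6 = 0
  <chi_3*chi_5, chi_1> = (1/6)[1*(1)*conj(1) + 1*(-exp(-I*pi/3))*conj(exp(I*pi/3)) + 1*(exp(-2*I*pi/3))*conj(exp(2*I*pi/3)) + 1*(1)*conj(-1) + 1*(exp(2*I*pi/3))*conj(exp(-2*I*pi/3)) + 1*(-exp(I*pi/3))*conj(exp(-I*pi/3))]
      = (1/6)[(1) + (-exp(-2*I*pi/3)) + (exp(2*I*pi/3)) + (-1) + (exp(-2*I*pi/3)) + (-exp(2*I*pi/3))] = 0/6 = 0
  <chi_3*chi_5, chi_2> = (1/6)[1*(1)*conj(1) + 1*(-exp(-I*pi/3))*conj(exp(2*I*pi/3)) + 1*(exp(-2*I*pi/3))*conj(exp(-2*I*pi/3)) + 1*(1)*conj(1) + 1*(exp(2*I*pi/3))*conj(exp(2*I*pi/3)) + 1*(-exp(I*pi/3))*conj(exp(-2*I*pi/3))]
      = (1/6)[(1) + (1) + (1) + (1) + (1) + (1)] = 6/6 = 1
  <chi_3*chi_5, chi_3> = (1/6)[1*(1)*conj(1) + 1*(-exp(-I*pi/3))*conj(-1) + 1*(exp(-2*I*pi/3))*conj(1) + 1*(1)*conj(-1) + 1*(exp(2*I*pi/3))*conj(1) + 1*(-exp(I*pi/3))*conj(-1)]
      = (1/6)[(1) + (exp(-I*pi/3)) + (exp(-2*I*pi/3)) + (-1) + (exp(2*I*pi/3)) + (exp(I*pi/3))] = 0/6 = 0
  <chi_3*chi_5, chi_4> = (1/6)[1*(1)*conj(1) + 1*(-exp(-I*pi/3))*conj(exp(-2*I*pi/3)) + 1*(exp(-2*I*pi/3))*conj(exp(2*I*pi/3)) + 1*(1)*conj(1) + 1*(exp(2*I*pi/3))*conj(exp(-2*I*pi/3)) + 1*(-exp(I*pi/3))*conj(exp(2*I*pi/3))]
      = (1/6)[(1) + (-exp(I*pi/3)) + (exp(2*I*pi/3)) + (1) + (exp(-2*I*pi/3)) + (-exp(-I*pi/3))] = 0/6 = 0
  <chi_3*chi_5, chi_5> = (1/6)[1*(1)*conj(1) + 1*(-exp(-I*pi/3))*conj(exp(-I*pi/3)) + 1*(exp(-2*I*pi/3))*conj(exp(-2*I*pi/3)) + 1*(1)*conj(-1) + 1*(exp(2*I*pi/3))*conj(exp(2*I*pi/3)) + 1*(-exp(I*pi/3))*conj(exp(I*pi/3))]
      = (1/6)[(1) + (-1) + (1) + (-1) + (1) + (-1)] = 0/6 = 0
(Exp terms are combined using exp(i*s)*conj(exp(i*t)) = exp(i*(s-t)), and sums of them are collapsed using the identity that for every m > 1 the m distinct m-th roots of unity sum to 0, e.g. 1 + exp(2*I*pi/3) + exp(-2*I*pi/3) = 0.)
Hence the multiplicities are chi_2: 1. Dimension check: dim(chi_3)*dim(chi_5) = 1*1 = 1 and sum (mult * dim) = 1*1 = 1.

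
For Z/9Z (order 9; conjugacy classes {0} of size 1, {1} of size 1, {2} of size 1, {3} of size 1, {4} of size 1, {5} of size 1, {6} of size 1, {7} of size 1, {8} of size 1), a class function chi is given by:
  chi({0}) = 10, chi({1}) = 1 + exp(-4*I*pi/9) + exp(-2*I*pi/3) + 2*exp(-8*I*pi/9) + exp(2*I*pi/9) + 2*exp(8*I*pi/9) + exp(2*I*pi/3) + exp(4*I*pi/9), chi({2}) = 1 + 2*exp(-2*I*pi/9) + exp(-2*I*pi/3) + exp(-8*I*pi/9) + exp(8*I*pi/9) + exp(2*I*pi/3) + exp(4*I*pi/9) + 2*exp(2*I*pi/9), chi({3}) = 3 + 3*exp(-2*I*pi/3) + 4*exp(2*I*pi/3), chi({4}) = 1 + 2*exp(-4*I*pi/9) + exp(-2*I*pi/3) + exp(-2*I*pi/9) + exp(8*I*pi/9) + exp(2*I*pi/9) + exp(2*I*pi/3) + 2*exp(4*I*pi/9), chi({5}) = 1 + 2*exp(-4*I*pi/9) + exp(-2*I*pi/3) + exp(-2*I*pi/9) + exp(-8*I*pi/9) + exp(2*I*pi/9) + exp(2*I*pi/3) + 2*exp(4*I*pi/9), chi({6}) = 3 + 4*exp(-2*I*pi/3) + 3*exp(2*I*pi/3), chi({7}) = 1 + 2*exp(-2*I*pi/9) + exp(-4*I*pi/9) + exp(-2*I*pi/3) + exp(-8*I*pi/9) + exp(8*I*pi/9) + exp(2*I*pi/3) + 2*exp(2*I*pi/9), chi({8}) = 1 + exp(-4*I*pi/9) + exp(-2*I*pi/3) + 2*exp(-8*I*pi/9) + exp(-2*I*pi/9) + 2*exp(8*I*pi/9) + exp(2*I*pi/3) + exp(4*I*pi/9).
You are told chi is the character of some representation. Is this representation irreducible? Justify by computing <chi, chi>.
Not irreducible (reducible): <chi, chi> = 14 > 1.

Why: <chi, chi> = (1/|G|) sum_C |C| * |chi(C)|^2 = (1/9)[1*|10|^2 + 1*|1 + exp(-4*I*pi/9) + exp(-2*I*pi/3) + 2*exp(-8*I*pi/9) + exp(2*I*pi/9) + 2*exp(8*I*pi/9) + exp(2*I*pi/3) + exp(4*I*pi/9)|^2 + 1*|1 + 2*exp(-2*I*pi/9) + exp(-2*I*pi/3) + exp(-8*I*pi/9) + exp(8*I*pi/9) + exp(2*I*pi/3) + exp(4*I*pi/9) + 2*exp(2*I*pi/9)|^2 + 1*|3 + 3*exp(-2*I*pi/3) + 4*exp(2*I*pi/3)|^2 + 1*|1 + 2*exp(-4*I*pi/9) + exp(-2*I*pi/3) + exp(-2*I*pi/9) + exp(8*I*pi/9) + exp(2*I*pi/9) + exp(2*I*pi/3) + 2*exp(4*I*pi/9)|^2 + 1*|1 + 2*exp(-4*I*pi/9) + exp(-2*I*pi/3) + exp(-2*I*pi/9) + exp(-8*I*pi/9) + exp(2*I*pi/9) + exp(2*I*pi/3) + 2*exp(4*I*pi/9)|^2 + 1*|3 + 4*exp(-2*I*pi/3) + 3*exp(2*I*pi/3)|^2 + 1*|1 + 2*exp(-2*I*pi/9) + exp(-4*I*pi/9) + exp(-2*I*pi/3) + exp(-8*I*pi/9) + exp(8*I*pi/9) + exp(2*I*pi/3) + 2*exp(2*I*pi/9)|^2 + 1*|1 + exp(-4*I*pi/9) + exp(-2*I*pi/3) + 2*exp(-8*I*pi/9) + exp(-2*I*pi/9) + 2*exp(8*I*pi/9) + exp(2*I*pi/3) + exp(4*I*pi/9)|^2]
  = (1/9)[(100) + (14 + 11*exp(-4*I*pi/9) + 10*exp(-2*I*pi/3) + 12*exp(-2*I*pi/9) + 10*exp(-8*I*pi/9) + 10*exp(8*I*pi/9) + 12*exp(2*I*pi/9) + 10*exp(2*I*pi/3) + 11*exp(4*I*pi/9)) + (14 + 12*exp(-4*I*pi/9) + 10*exp(-2*I*pi/3) + 10*exp(-2*I*pi/9) + 11*exp(-8*I*pi/9) + 11*exp(8*I*pi/9) + 10*exp(2*I*pi/9) + 10*exp(2*I*pi/3) + 12*exp(4*I*pi/9)) + (1) + (14 + 10*exp(-4*I*pi/9) + 10*exp(-2*I*pi/3) + 11*exp(-2*I*pi/9) + 12*exp(-8*I*pi/9) + 12*exp(8*I*pi/9) + 11*exp(2*I*pi/9) + 10*exp(2*I*pi/3) + 10*exp(4*I*pi/9)) + (14 + 10*exp(-4*I*pi/9) + 10*exp(-2*I*pi/3) + 11*exp(-2*I*pi/9) + 12*exp(-8*I*pi/9) + 12*exp(8*I*pi/9) + 11*exp(2*I*pi/9) + 10*exp(2*I*pi/3) + 10*exp(4*I*pi/9)) + (1) + (14 + 12*exp(-4*I*pi/9) + 10*exp(-2*I*pi/3) + 10*exp(-2*I*pi/9) + 11*exp(-8*I*pi/9) + 11*exp(8*I*pi/9) + 10*exp(2*I*pi/9) + 10*exp(2*I*pi/3) + 12*exp(4*I*pi/9)) + (14 + 11*exp(-4*I*pi/9) + 10*exp(-2*I*pi/3) + 12*exp(-2*I*pi/9) + 10*exp(-8*I*pi/9) + 10*exp(8*I*pi/9) + 12*exp(2*I*pi/9) + 10*exp(2*I*pi/3) + 11*exp(4*I*pi/9))] = 126/9 = 14.
(Exp terms are combined using exp(i*s)*conj(exp(i*t)) = exp(i*(s-t)), and sums of them are collapsed using the identity that for every m > 1 the m distinct m-th roots of unity sum to 0, e.g. 1 + exp(2*I*pi/3) + exp(-2*I*pi/3) = 0.)
A character is irreducible iff <chi, chi> = 1, so this representation is reducible.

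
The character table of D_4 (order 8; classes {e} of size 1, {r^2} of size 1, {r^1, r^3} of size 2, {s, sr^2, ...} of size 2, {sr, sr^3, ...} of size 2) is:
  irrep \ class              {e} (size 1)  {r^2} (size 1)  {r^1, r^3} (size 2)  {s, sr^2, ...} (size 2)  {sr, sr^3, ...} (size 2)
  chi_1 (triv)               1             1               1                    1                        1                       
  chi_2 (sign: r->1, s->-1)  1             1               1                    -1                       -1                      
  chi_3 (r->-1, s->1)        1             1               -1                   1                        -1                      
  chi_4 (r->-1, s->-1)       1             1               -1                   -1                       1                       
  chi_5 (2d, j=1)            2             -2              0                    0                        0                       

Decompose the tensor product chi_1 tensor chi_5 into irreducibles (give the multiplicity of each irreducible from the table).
chi_1 tensor chi_5 = chi_5 (all other irreducibles have multiplicity 0).

The character of a tensor product is the pointwise product (chi_1 * chi_5)(C) = chi_1(C) * chi_5(C):
  {e}: (1)*(2), {r^2}: (1)*(-2), {r^1, r^3}: (1)*(0), {s, sr^2, ...}: (1)*(0), {sr, sr^3, ...}: (1)*(0)
so (chi_1 * chi_5) takes values
  {e} -> 2, {r^2} -> -2, {r^1, r^3} -> 0, {s, sr^2, ...} -> 0, {sr, sr^3, ...} -> 0.
Now take the inner product of this character with each irreducible chi from the table, <chi_1*chi_5, chi> = (1/8) sum_C |C| (chi_1*chi_5)(C) conj(chi(C)):
  <chi_1*chi_5, chi_1> = (1/8)[1*(2)*conj(1) + 1*(-2)*conj(1) + 2*(0)*conj(1) + 2*(0)*conj(1) + 2*(0)*conj(1)]
      = (1/8)[(2) + (-2) + (0) + (0) + (0)] = 0/8 = 0
  <chi_1*chi_5, chi_2> = (1/8)[1*(2)*conj(1) + 1*(-2)*conj(1) + 2*(0)*conj(1) + 2*(0)*conj(-1) + 2*(0)*conj(-1)]
      = (1/8)[(2) + (-2) + (0) + (0) + (0)] = 0/8 = 0
  <chi_1*chi_5, chi_3> = (1/8)[1*(2)*conj(1) + 1*(-2)*conj(1) + 2*(0)*conj(-1) + 2*(0)*conj(1) + 2*(0)*conj(-1)]
      = (1/8)[(2) + (-2) + (0) + (0) + (0)] = 0/8 = 0
  <chi_1*chi_5, chi_4> = (1/8)[1*(2)*conj(1) + 1*(-2)*conj(1) + 2*(0)*conj(-1) + 2*(0)*conj(-1) + 2*(0)*conj(1)]
      = (1/8)[(2) + (-2) + (0) + (0) + (0)] = 0/8 = 0
  <chi_1*chi_5, chi_5> = (1/8)[1*(2)*conj(2) + 1*(-2)*conj(-2) + 2*(0)*conj(0) + 2*(0)*conj(0) + 2*(0)*conj(0)]
      = (1/8)[(4) + (4) + (0) + (0) + (0)] = 8/8 = 1
Hence the multiplicities are chi_5: 1. Dimension check: dim(chi_1)*dim(chi_5) = 1*2 = 2 and sum (mult * dim) = 1*2 = 2.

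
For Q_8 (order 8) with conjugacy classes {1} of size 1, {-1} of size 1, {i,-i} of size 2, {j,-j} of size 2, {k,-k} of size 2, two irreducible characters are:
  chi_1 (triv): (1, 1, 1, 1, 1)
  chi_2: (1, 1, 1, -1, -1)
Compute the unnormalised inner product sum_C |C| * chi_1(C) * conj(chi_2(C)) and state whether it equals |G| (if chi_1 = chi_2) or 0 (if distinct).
Sum = 0; so <chi_1, chi_2> = 0 (distinct irreducibles are orthogonal).

Compute term by term over conjugacy classes (|C| * chi_1(C) * conj(chi_2(C))):
  1*(1)*conj(1) + 1*(1)*conj(1) + 2*(1)*conj(1) + 2*(1)*conj(-1) + 2*(1)*conj(-1)
  = (1) + (1) + (2) + (-2) + (-2)
  = 0.
Dividing by |G| = 8 gives 0/8 = 0, matching the row-orthogonality relation <chi_1, chi_2> = [chi_1 = chi_2].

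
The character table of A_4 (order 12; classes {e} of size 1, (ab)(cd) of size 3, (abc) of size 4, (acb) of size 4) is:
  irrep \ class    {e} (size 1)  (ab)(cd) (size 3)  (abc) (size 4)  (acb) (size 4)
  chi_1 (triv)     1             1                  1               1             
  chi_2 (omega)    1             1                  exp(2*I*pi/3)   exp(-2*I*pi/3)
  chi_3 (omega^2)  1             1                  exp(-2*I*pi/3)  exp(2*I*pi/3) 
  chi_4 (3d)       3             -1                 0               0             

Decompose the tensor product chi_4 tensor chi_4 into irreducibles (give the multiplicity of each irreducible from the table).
chi_4 tensor chi_4 = chi_1 + chi_2 + chi_3 + 2*chi_4 (all other irreducibles have multiplicity 0).

Why: The character of a tensor product is the pointwise product (chi_4 * chi_4)(C) = chi_4(C) * chi_4(C):
  {e}: (3)*(3), (ab)(cd): (-1)*(-1), (abc): (0)*(0), (acb): (0)*(0)
so (chi_4 * chi_4) takes values
  {e} -> 9, (ab)(cd) -> 1, (abc) -> 0, (acb) -> 0.
Now take the inner product of this character with each irreducible chi from the table, <chi_4*chi_4, chi> = (1/12) sum_C |C| (chi_4*chi_4)(C) conj(chi(C)):
  <chi_4*chi_4, chi_1> = (1/12)[1*(9)*conj(1) + 3*(1)*conj(1) + 4*(0)*conj(1) + 4*(0)*conj(1)]
      = (1/12)[(9) + (3) + (0) + (0)] = 12/12 = 1
  <chi_4*chi_4, chi_2> = (1/12)[1*(9)*conj(1) + 3*(1)*conj(1) + 4*(0)*conj(exp(2*I*pi/3)) + 4*(0)*conj(exp(-2*I*pi/3))]
      = (1/12)[(9) + (3) + (0) + (0)] = 12/12 = 1
  <chi_4*chi_4, chi_3> = (1/12)[1*(9)*conj(1) + 3*(1)*conj(1) + 4*(0)*conj(exp(-2*I*pi/3)) + 4*(0)*conj(exp(2*I*pi/3))]
      = (1/12)[(9) + (3) + (0) + (0)] = 12/12 = 1
  <chi_4*chi_4, chi_4> = (1/12)[1*(9)*conj(3) + 3*(1)*conj(-1) + 4*(0)*conj(0) + 4*(0)*conj(0)]
      = (1/12)[(27) + (-3) + (0) + (0)] = 24/12 = 2
(Exp terms are combined using exp(i*s)*conj(exp(i*t)) = exp(i*(s-t)), and sums of them are collapsed using the identity that for every m > 1 the m distinct m-th roots of unity sum to 0, e.g. 1 + exp(2*I*pi/3) + exp(-2*I*pi/3) = 0.)
Hence the multiplicities are chi_1: 1, chi_2: 1, chi_3: 1, chi_4: 2. Dimension check: dim(chi_4)*dim(chi_4) = 3*3 = 9 and sum (mult * dim) = 1*1 + 1*1 + 1*1 + 2*3 = 9.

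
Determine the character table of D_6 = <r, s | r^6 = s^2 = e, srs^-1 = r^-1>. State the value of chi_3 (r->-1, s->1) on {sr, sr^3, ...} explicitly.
Conjugacy classes: {e} of size 1, {r^3} of size 1, {r^1, r^5} of size 2, {r^2, r^4} of size 2, {s, sr^2, ...} of size 3, {sr, sr^3, ...} of size 3.
Character table:
  irrep \ class              {e} (size 1)  {r^3} (size 1)  {r^1, r^5} (size 2)  {r^2, r^4} (size 2)  {s, sr^2, ...} (size 3)  {sr, sr^3, ...} (size 3)
  chi_1 (triv)               1             1               1                    1                    1                        1                       
  chi_2 (sign: r->1, s->-1)  1             1               1                    1                    -1                       -1                      
  chi_3 (r->-1, s->1)        1             -1              -1                   1                    1                        -1                      
  chi_4 (r->-1, s->-1)       1             -1              -1                   1                    -1                       1                       
  chi_5 (2d, j=1)            2             -2              1                    -1                   0                        0                       
  chi_6 (2d, j=2)            2             2               -1                   -1                   0                        0                       

Spot check: chi_3 (r->-1, s->1) on {sr, sr^3, ...} = -1.

D_6 has order 2*6 = 12 with 6 conjugacy classes, hence 6 irreducibles. Sum of squared dims 1 + 1 + 1 + 1 + 4 + 4 = 12 = |G|. Linear characters come from the abelianisation; the 2-dimensional irreps have character r^k -> 2*cos(2*pi*j*k/6), reflections -> 0.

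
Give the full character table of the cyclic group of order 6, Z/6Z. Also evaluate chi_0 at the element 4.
Character table of Z/6Z (irreps indexed chi_0,...,chi_5 with chi_k(m) = zeta_6^(k*m), zeta_6 = exp(2*pi*i/6)):
  irrep \ class  {0} (size 1)  {1} (size 1)    {2} (size 1)    {3} (size 1)  {4} (size 1)    {5} (size 1)  
  chi_0          1             1               1               1             1               1             
  chi_1          1             exp(I*pi/3)     exp(2*I*pi/3)   -1            exp(-2*I*pi/3)  exp(-I*pi/3)  
  chi_2          1             exp(2*I*pi/3)   exp(-2*I*pi/3)  1             exp(2*I*pi/3)   exp(-2*I*pi/3)
  chi_3          1             -1              1               -1            1               -1            
  chi_4          1             exp(-2*I*pi/3)  exp(2*I*pi/3)   1             exp(-2*I*pi/3)  exp(2*I*pi/3) 
  chi_5          1             exp(-I*pi/3)    exp(-2*I*pi/3)  -1            exp(2*I*pi/3)   exp(I*pi/3)   

Spot check: chi_0(4) = zeta_6^(0*4) = zeta_6^0 = 1.

Explanation: Z/6Z is abelian, so all 6 irreducible complex representations are 1-dimensional. They are given by chi_k(m) = zeta_6^(k*m) for k = 0,...,5. Row orthogonality: sum_m chi_k(m) conj(chi_l(m)) = 6 * [k = l].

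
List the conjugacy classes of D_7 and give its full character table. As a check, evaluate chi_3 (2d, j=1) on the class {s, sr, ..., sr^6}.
Conjugacy classes: {e} of size 1, {r^1, r^6} of size 2, {r^2, r^5} of size 2, {r^3, r^4} of size 2, {s, sr, ..., sr^6} of size 7.
Character table:
  irrep \ class              {e} (size 1)  {r^1, r^6} (size 2)  {r^2, r^5} (size 2)  {r^3, r^4} (size 2)  {s, sr, ..., sr^6} (size 7)
  chi_1 (triv)               1             1                    1                    1                    1                          
  chi_2 (sign: r->1, s->-1)  1             1                    1                    1                    -1                         
  chi_3 (2d, j=1)            2             2*cos(2*pi/7)        -2*cos(3*pi/7)       -2*cos(pi/7)         0                          
  chi_4 (2d, j=2)            2             -2*cos(3*pi/7)       -2*cos(pi/7)         2*cos(2*pi/7)        0                          
  chi_5 (2d, j=3)            2             -2*cos(pi/7)         2*cos(2*pi/7)        -2*cos(3*pi/7)       0                          

Spot check: chi_3 (2d, j=1) on {s, sr, ..., sr^6} = 0.

Proof sketch: D_7 has order 2*7 = 14 with 5 conjugacy classes, hence 5 irreducibles. Sum of squared dims 1 + 1 + 4 + 4 + 4 = 14 = |G|. Linear characters come from the abelianisation; the 2-dimensional irreps have character r^k -> 2*cos(2*pi*j*k/7), reflections -> 0.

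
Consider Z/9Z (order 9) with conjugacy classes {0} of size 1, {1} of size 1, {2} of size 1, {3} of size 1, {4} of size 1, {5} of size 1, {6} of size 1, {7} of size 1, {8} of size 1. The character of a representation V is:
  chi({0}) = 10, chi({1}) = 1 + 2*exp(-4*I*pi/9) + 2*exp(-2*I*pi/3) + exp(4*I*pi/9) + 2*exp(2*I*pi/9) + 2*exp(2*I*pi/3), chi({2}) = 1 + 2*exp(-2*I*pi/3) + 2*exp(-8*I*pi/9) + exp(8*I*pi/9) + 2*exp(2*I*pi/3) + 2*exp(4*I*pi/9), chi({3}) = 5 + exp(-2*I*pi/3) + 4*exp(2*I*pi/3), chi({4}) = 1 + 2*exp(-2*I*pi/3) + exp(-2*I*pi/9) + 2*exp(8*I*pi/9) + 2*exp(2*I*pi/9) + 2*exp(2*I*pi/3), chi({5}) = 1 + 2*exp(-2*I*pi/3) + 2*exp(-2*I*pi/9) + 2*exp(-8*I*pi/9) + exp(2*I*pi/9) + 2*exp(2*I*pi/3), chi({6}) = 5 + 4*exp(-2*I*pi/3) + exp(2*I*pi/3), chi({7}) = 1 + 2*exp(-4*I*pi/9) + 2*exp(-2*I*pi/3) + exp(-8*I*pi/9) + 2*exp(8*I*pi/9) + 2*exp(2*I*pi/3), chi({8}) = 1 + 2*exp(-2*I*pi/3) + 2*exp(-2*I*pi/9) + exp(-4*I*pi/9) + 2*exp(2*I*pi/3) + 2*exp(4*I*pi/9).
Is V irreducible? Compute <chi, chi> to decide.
Not irreducible (reducible): <chi, chi> = 18 > 1.

Why: <chi, chi> = (1/|G|) sum_C |C| * |chi(C)|^2 = (1/9)[1*|10|^2 + 1*|1 + 2*exp(-4*I*pi/9) + 2*exp(-2*I*pi/3) + exp(4*I*pi/9) + 2*exp(2*I*pi/9) + 2*exp(2*I*pi/3)|^2 + 1*|1 + 2*exp(-2*I*pi/3) + 2*exp(-8*I*pi/9) + exp(8*I*pi/9) + 2*exp(2*I*pi/3) + 2*exp(4*I*pi/9)|^2 + 1*|5 + exp(-2*I*pi/3) + 4*exp(2*I*pi/3)|^2 + 1*|1 + 2*exp(-2*I*pi/3) + exp(-2*I*pi/9) + 2*exp(8*I*pi/9) + 2*exp(2*I*pi/9) + 2*exp(2*I*pi/3)|^2 + 1*|1 + 2*exp(-2*I*pi/3) + 2*exp(-2*I*pi/9) + 2*exp(-8*I*pi/9) + exp(2*I*pi/9) + 2*exp(2*I*pi/3)|^2 + 1*|5 + 4*exp(-2*I*pi/3) + exp(2*I*pi/3)|^2 + 1*|1 + 2*exp(-4*I*pi/9) + 2*exp(-2*I*pi/3) + exp(-8*I*pi/9) + 2*exp(8*I*pi/9) + 2*exp(2*I*pi/3)|^2 + 1*|1 + 2*exp(-2*I*pi/3) + 2*exp(-2*I*pi/9) + exp(-4*I*pi/9) + 2*exp(2*I*pi/3) + 2*exp(4*I*pi/9)|^2]
  = (1/9)[(100) + (18 + 12*exp(-2*I*pi/3) + 7*exp(-4*I*pi/9) + 10*exp(-2*I*pi/9) + 12*exp(-8*I*pi/9) + 12*exp(8*I*pi/9) + 10*exp(2*I*pi/9) + 7*exp(4*I*pi/9) + 12*exp(2*I*pi/3)) + (18 + 12*exp(-2*I*pi/3) + 10*exp(-4*I*pi/9) + 12*exp(-2*I*pi/9) + 7*exp(-8*I*pi/9) + 7*exp(8*I*pi/9) + 12*exp(2*I*pi/9) + 10*exp(4*I*pi/9) + 12*exp(2*I*pi/3)) + (13) + (18 + 12*exp(-4*I*pi/9) + 12*exp(-2*I*pi/3) + 7*exp(-2*I*pi/9) + 10*exp(-8*I*pi/9) + 10*exp(8*I*pi/9) + 7*exp(2*I*pi/9) + 12*exp(2*I*pi/3) + 12*exp(4*I*pi/9)) + (18 + 12*exp(-4*I*pi/9) + 12*exp(-2*I*pi/3) + 7*exp(-2*I*pi/9) + 10*exp(-8*I*pi/9) + 10*exp(8*I*pi/9) + 7*exp(2*I*pi/9) + 12*exp(2*I*pi/3) + 12*exp(4*I*pi/9)) + (13) + (18 + 12*exp(-2*I*pi/3) + 10*exp(-4*I*pi/9) + 12*exp(-2*I*pi/9) + 7*exp(-8*I*pi/9) + 7*exp(8*I*pi/9) + 12*exp(2*I*pi/9) + 10*exp(4*I*pi/9) + 12*exp(2*I*pi/3)) + (18 + 12*exp(-2*I*pi/3) + 7*exp(-4*I*pi/9) + 10*exp(-2*I*pi/9) + 12*exp(-8*I*pi/9) + 12*exp(8*I*pi/9) + 10*exp(2*I*pi/9) + 7*exp(4*I*pi/9) + 12*exp(2*I*pi/3))] = 162/9 = 18.
(Exp terms are combined using exp(i*s)*conj(exp(i*t)) = exp(i*(s-t)), and sums of them are collapsed using the identity that for every m > 1 the m distinct m-th roots of unity sum to 0, e.g. 1 + exp(2*I*pi/3) + exp(-2*I*pi/3) = 0.)
A character is irreducible iff <chi, chi> = 1, so this representation is reducible.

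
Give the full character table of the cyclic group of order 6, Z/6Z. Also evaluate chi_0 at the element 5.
Character table of Z/6Z (irreps indexed chi_0,...,chi_5 with chi_k(m) = zeta_6^(k*m), zeta_6 = exp(2*pi*i/6)):
  irrep \ class  {0} (size 1)  {1} (size 1)    {2} (size 1)    {3} (size 1)  {4} (size 1)    {5} (size 1)  
  chi_0          1             1               1               1             1               1             
  chi_1          1             exp(I*pi/3)     exp(2*I*pi/3)   -1            exp(-2*I*pi/3)  exp(-I*pi/3)  
  chi_2          1             exp(2*I*pi/3)   exp(-2*I*pi/3)  1             exp(2*I*pi/3)   exp(-2*I*pi/3)
  chi_3          1             -1              1               -1            1               -1            
  chi_4          1             exp(-2*I*pi/3)  exp(2*I*pi/3)   1             exp(-2*I*pi/3)  exp(2*I*pi/3) 
  chi_5          1             exp(-I*pi/3)    exp(-2*I*pi/3)  -1            exp(2*I*pi/3)   exp(I*pi/3)   

Spot check: chi_0(5) = zeta_6^(0*5) = zeta_6^0 = 1.

Why: Z/6Z is abelian, so all 6 irreducible complex representations are 1-dimensional. They are given by chi_k(m) = zeta_6^(k*m) for k = 0,...,5. Row orthogonality: sum_m chi_k(m) conj(chi_l(m)) = 6 * [k = l].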